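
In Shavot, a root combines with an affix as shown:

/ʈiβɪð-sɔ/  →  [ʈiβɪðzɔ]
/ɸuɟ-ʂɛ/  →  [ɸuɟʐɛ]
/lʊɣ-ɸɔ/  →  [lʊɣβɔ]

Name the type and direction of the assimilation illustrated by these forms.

progressive voicing assimilation

Underlying /s/ is realised as [z] next to /ð/; /ð/ itself does not change.
The change voiceless → voiced matches the voicing of the preceding /ð/, identifying this as voicing assimilation.
Place and manner are unchanged, so the assimilation is partial, not total.
The other alternating forms pattern the same way: /ʂ/ → [ʐ] after /ɟ/ (voiceless → voiced, matching voiced); /ɸ/ → [β] after /ɣ/ (voiceless → voiced, matching voiced) — only voicing changes, and always toward the preceding segment.
The trigger is the preceding segment, so the direction is progressive (perseverative).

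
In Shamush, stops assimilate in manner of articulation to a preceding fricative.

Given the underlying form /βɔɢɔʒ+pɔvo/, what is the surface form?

[βɔɢɔʒɸɔvo]

/p/ is a voiceless bilabial stop. The preceding trigger /ʒ/ is a fricative, so /p/ must become a fricative as well.
Changing only its manner to fricative gives [ɸ] — the voiceless bilabial fricative.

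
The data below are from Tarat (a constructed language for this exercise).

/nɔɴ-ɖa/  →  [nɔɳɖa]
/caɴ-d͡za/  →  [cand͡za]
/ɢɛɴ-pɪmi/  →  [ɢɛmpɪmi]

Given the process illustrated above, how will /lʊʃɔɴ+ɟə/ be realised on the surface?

[lʊʃɔɲɟə]

The data show regressive place assimilation: /ɴ/ → [ɳ] before /ɖ/; /ɴ/ → [n] before /d͡z/; /ɴ/ → [m] before /p/. In each pair only place changes, matching the following consonant, while manner and voice stay constant.
The rule targets /ɴ/ (voiced uvular nasal), which sits before the trigger /ɟ/ (palatal).
A voiced palatal nasal is [ɲ], so the surface segment is [ɲ].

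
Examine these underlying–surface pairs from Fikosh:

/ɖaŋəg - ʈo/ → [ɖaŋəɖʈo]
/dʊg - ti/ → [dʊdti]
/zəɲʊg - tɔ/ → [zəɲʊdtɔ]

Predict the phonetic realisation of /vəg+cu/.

[vəɟcu]

The data show regressive place assimilation: /g/ → [ɖ] before /ʈ/; /g/ → [d] before /t/. In each pair only place changes, matching the following consonant, while manner and voice stay constant.
The rule targets /g/ (voiced velar stop), which sits before the trigger /c/ (palatal).
A voiced palatal stop is [ɟ], so the surface segment is [ɟ].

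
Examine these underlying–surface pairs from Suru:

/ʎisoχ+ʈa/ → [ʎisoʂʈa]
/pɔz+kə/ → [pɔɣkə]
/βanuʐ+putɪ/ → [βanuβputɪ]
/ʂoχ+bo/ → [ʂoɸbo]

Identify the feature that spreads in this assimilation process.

place

Underlying /χ/ is realised as [ʂ] next to /ʈ/; /ʈ/ itself does not change.
/χ/ is uvular while /ʈ/ is retroflex; the output [ʂ] is retroflex, matching the trigger — so the feature that spreads is place.
The other alternating forms pattern the same way: /z/ → [ɣ] before /k/ (alveolar → velar, matching velar); /ʐ/ → [β] before /p/ (retroflex → bilabial, matching bilabial); /χ/ → [ɸ] before /b/ (uvular → bilabial, matching bilabial) — only place changes, and always toward the following segment.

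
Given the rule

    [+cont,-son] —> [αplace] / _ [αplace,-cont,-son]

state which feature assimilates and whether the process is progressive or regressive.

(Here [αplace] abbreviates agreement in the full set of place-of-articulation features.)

regressive place assimilation

The shared variable α links the value of the place features (abbreviated [place]) on the target to the same value on the neighbouring segment, so place is the feature that assimilates.
The conditioning segment sits to the right of the focus bar, meaning the trigger follows the segment that changes — regressive assimilation.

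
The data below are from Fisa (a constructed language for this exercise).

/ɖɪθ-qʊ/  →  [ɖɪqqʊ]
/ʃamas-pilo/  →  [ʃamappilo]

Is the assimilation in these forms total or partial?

The segment that alternates is /θ/, which surfaces as [q] when adjacent to /q/.
The output [q] is identical to the trigger /q/ — every feature (place, manner, voicing) has been copied — so this is total assimilation.
The remaining alternation confirms this: /s/ → [p] before /p/ — in each case the output is a copy of the following consonant.

total assimilation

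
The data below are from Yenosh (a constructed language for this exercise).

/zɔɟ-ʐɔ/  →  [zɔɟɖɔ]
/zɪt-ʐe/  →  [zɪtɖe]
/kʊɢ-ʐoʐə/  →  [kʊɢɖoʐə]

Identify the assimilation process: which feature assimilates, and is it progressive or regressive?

progressive manner assimilation

Underlying /ʐ/ is realised as [ɖ] next to /ɟ/; /ɟ/ itself does not change.
The change fricative → stop matches the manner of the preceding /ɟ/, identifying this as manner assimilation.
Place and voice are unchanged, so the assimilation is partial, not total.
Checking the remaining alternations: /ʐ/ → [ɖ] after /t/ (fricative → stop, matching a stop); /ʐ/ → [ɖ] after /ɢ/ (fricative → stop, matching a stop) — only manner changes, and always toward the preceding segment.
The trigger is the preceding segment, so the direction is progressive (perseverative).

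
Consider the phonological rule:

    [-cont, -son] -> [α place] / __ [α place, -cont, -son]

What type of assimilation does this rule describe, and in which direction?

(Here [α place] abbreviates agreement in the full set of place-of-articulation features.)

regressive place assimilation

The rule copies the place features (abbreviated [place]) from the environment onto the target, so the assimilating feature is place.
The conditioning segment sits to the right of the focus bar, meaning the trigger follows the segment that changes — regressive assimilation.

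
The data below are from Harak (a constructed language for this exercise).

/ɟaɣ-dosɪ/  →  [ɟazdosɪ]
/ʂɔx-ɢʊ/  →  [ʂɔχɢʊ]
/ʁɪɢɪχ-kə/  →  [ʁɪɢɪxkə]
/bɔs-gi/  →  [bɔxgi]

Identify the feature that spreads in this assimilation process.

Underlying /ɣ/ is realised as [z] next to /d/; /d/ itself does not change.
/ɣ/ is velar while /d/ is alveolar; the output [z] is alveolar, matching the trigger — so the feature that spreads is place.
The same holds elsewhere in the data: /x/ → [χ] before /ɢ/ (velar → uvular, matching uvular); /χ/ → [x] before /k/ (uvular → velar, matching velar); /s/ → [x] before /g/ (alveolar → velar, matching velar) — only place changes, and always toward the following segment.

place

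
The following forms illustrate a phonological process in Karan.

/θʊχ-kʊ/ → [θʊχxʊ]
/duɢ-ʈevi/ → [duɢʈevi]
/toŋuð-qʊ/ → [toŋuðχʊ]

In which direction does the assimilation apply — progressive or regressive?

The segment that alternates is /k/, which surfaces as [x] when adjacent to /χ/.
/k/ is a stop while /χ/ is a fricative; the output [x] is a fricative, matching the trigger — so the feature that spreads is manner.
The other alternating form patterns the same way: /q/ → [χ] after /ð/ (stop → fricative, matching a fricative) — only manner changes, and always toward the preceding segment.
No alternation appears in [duɢʈevi]: there the adjacent consonants already agree in manner (/ʈ/ and /ɢ/ are both stops), so this form is consistent with the same rule.
The trigger is the preceding segment, so the direction is progressive (perseverative).

progressive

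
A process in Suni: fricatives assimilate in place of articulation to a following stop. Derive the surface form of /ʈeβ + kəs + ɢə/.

The rule targets /β/ (voiced bilabial fricative), which sits before the trigger /k/ (velar).
Changing only its place to velar gives [ɣ] — the voiced velar fricative.
At the second juncture, /s/ likewise becomes [χ] adjacent to /ɢ/.

[ʈeɣkəχɢə]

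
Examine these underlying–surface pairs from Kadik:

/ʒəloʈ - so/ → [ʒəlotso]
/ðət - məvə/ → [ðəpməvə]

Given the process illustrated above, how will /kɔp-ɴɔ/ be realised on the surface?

The data show regressive place assimilation: /ʈ/ → [t] before /s/; /t/ → [p] before /m/. In each pair only place changes, matching the following consonant, while manner and voice stay constant.
/p/ is a voiceless bilabial stop. The following trigger /ɴ/ is uvular, so /p/ must become uvular as well.
The voiceless uvular stop is [q], so /p/ → [q].

[kɔqɴɔ]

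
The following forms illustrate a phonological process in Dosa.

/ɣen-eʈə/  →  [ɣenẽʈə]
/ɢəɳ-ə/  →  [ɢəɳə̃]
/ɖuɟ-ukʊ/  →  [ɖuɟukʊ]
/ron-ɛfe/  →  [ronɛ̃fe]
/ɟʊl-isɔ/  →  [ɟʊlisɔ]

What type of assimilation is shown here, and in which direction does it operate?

The vowel /e/ surfaces as nasalised [ẽ] next to the preceding nasal /n/ — it has acquired the [+nasal] feature of its neighbour.
The other forms show the same pattern: /ə/ → [ə̃] after /ɳ/; /ɛ/ → [ɛ̃] after /n/ — each time a vowel is nasalised next to a preceding nasal.
No change occurs in [ɖuɟukʊ], [ɟʊlisɔ] because the vowel at the boundary is adjacent to an oral consonant, not a nasal (/u/ next to /ɟ/; /i/ next to /l/).
Because the conditioning nasal is to the left of the vowel that changes, the process is progressive (perseverative).

progressive nasality assimilation (vowel nasalisation)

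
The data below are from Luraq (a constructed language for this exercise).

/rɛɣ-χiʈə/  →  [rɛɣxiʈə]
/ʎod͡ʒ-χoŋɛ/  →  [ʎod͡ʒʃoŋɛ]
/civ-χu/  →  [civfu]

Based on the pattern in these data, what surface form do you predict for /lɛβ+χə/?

The data show progressive place assimilation: /χ/ → [x] after /ɣ/; /χ/ → [ʃ] after /d͡ʒ/; /χ/ → [f] after /v/. In each pair only place changes, matching the preceding consonant, while manner and voice stay constant.
The rule targets /χ/ (voiceless uvular fricative), which sits after the trigger /β/ (bilabial).
Changing only its place to bilabial gives [ɸ] — the voiceless bilabial fricative.

[lɛβɸə]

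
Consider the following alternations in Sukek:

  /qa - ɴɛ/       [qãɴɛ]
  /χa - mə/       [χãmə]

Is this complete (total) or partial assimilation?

The vowel /a/ surfaces as nasalised [ã] next to the following nasal /ɴ/ — it has acquired the [+nasal] feature of its neighbour.
Likewise in the remaining data: /a/ → [ã] before /m/ — each time a vowel is nasalised next to a following nasal.

partial assimilation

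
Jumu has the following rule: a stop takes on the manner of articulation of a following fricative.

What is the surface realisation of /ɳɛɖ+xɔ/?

/ɖ/ is a voiced retroflex stop. The following trigger /x/ is a fricative, so /ɖ/ must become a fricative as well.
A voiced retroflex fricative is [ʐ], so the surface segment is [ʐ].

[ɳɛʐxɔ]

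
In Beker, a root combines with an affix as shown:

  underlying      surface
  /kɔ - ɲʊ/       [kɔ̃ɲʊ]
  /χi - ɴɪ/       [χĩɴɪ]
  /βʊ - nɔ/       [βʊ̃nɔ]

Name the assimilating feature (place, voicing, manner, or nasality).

nasality

The vowel /ɔ/ surfaces as nasalised [ɔ̃] next to the following nasal /ɲ/ — it has acquired the [+nasal] feature of its neighbour.
Likewise in the remaining data: /i/ → [ĩ] before /ɴ/; /ʊ/ → [ʊ̃] before /n/ — each time a vowel is nasalised next to a following nasal.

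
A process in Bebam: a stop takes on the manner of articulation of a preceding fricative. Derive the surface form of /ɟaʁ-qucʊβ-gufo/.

[ɟaʁχucʊβɣufo]

/q/ is a voiceless uvular stop. The preceding trigger /ʁ/ is a fricative, so /q/ must become a fricative as well.
The voiceless uvular fricative is [χ], so /q/ → [χ].
At the second juncture, /g/ likewise becomes [ɣ] adjacent to /β/.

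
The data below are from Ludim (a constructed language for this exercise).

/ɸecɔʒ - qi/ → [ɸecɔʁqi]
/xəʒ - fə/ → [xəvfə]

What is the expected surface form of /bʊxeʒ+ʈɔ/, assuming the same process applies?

The data show regressive place assimilation: /ʒ/ → [ʁ] before /q/; /ʒ/ → [v] before /f/. In each pair only place changes, matching the following consonant, while manner and voice stay constant.
The rule targets /ʒ/ (voiced postalveolar fricative), which sits before the trigger /ʈ/ (retroflex).
The voiced retroflex fricative is [ʐ], so /ʒ/ → [ʐ].

[bʊxeʐʈɔ]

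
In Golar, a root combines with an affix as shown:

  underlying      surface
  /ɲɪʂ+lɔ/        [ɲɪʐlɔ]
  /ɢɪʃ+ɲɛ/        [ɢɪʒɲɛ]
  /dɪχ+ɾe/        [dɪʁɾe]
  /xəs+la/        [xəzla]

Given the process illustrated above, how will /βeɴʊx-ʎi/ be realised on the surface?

The data show regressive voicing assimilation: /ʂ/ → [ʐ] before /l/; /ʃ/ → [ʒ] before /ɲ/; /χ/ → [ʁ] before /ɾ/; /s/ → [z] before /l/. In each pair only voicing changes, matching the following consonant, while place and manner stay constant.
The rule targets /x/ (voiceless velar fricative), which sits before the trigger /ʎ/ (voiced).
A voiced velar fricative is [ɣ], so the surface segment is [ɣ].

[βeɴʊɣʎi]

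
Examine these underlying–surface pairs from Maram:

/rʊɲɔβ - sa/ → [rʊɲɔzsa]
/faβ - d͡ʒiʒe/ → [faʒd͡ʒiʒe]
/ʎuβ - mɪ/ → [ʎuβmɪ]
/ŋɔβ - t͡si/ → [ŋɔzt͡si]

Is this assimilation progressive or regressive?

regressive

Underlying /β/ is realised as [z] next to /s/; /s/ itself does not change.
/β/ is bilabial while /s/ is alveolar; the output [z] is alveolar, matching the trigger — so the feature that spreads is place.
Checking the remaining alternations: /β/ → [ʒ] before /d͡ʒ/ (bilabial → postalveolar, matching postalveolar); /β/ → [z] before /t͡s/ (bilabial → alveolar, matching alveolar) — only place changes, and always toward the following segment.
Nothing changes in [ʎuβmɪ]: there the adjacent consonants already agree in place (/β/ and /m/ are both bilabial), so this form is consistent with the same rule.
Since the segment that changes precedes the conditioning segment, the assimilation is regressive.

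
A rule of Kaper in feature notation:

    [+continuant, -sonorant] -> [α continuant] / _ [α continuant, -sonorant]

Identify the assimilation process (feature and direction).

regressive manner assimilation

The rule copies [continuant] (continuancy) from the environment onto the target fricatives; since [±continuant] encodes the stop/fricative manner contrast, the assimilating dimension is manner.
Since the environment is written after the underscore, the trigger follows the target; the direction is regressive.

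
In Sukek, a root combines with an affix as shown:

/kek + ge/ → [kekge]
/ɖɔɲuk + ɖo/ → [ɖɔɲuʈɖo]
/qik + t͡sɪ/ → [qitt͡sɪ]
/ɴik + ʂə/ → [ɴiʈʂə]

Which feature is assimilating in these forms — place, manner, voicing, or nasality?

Comparing underlying and surface forms, /k/ → [ʈ] is the alternation; the neighbouring /ɖ/ is constant.
/k/ is velar while /ɖ/ is retroflex; the output [ʈ] is retroflex, matching the trigger — so the feature that spreads is place.
Checking the remaining alternations: /k/ → [t] before /t͡s/ (velar → alveolar, matching alveolar); /k/ → [ʈ] before /ʂ/ (velar → retroflex, matching retroflex) — only place changes, and always toward the following segment.
Nothing changes in [kekge]: there the adjacent consonants already agree in place (/k/ and /g/ are both velar), so this form is consistent with the same rule.

place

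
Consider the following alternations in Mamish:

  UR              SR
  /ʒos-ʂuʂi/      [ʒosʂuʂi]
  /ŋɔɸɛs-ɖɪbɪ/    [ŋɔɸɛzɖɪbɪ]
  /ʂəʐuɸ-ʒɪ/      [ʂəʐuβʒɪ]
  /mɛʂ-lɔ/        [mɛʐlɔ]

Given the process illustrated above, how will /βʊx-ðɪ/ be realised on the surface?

The data show regressive voicing assimilation: /s/ → [z] before /ɖ/; /ɸ/ → [β] before /ʒ/; /ʂ/ → [ʐ] before /l/. In each pair only voicing changes, matching the following consonant, while place and manner stay constant.
Nothing changes in [ʒosʂuʂi]: there the adjacent consonants already agree in voicing (/s/ and /ʂ/ are both voiceless), so this form is consistent with the same rule.
The rule targets /x/ (voiceless velar fricative), which sits before the trigger /ð/ (voiced).
The voiced velar fricative is [ɣ], so /x/ → [ɣ].

[βʊɣðɪ]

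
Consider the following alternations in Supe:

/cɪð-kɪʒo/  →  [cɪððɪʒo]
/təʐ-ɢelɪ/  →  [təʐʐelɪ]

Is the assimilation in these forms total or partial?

Comparing underlying and surface forms, /k/ → [ð] is the alternation; the neighbouring /ð/ is constant.
The output [ð] is identical to the trigger /ð/ — every feature (place, manner, voicing) has been copied — so this is total assimilation.
The remaining alternation confirms this: /ɢ/ → [ʐ] after /ʐ/ — in each case the output is a copy of the preceding consonant.

total assimilation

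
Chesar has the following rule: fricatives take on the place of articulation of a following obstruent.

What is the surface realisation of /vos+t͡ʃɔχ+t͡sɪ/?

The rule targets /s/ (voiceless alveolar fricative), which sits before the trigger /t͡ʃ/ (postalveolar).
The voiceless postalveolar fricative is [ʃ], so /s/ → [ʃ].
At the second juncture, /χ/ likewise becomes [s] adjacent to /t͡s/.

[voʃt͡ʃɔst͡sɪ]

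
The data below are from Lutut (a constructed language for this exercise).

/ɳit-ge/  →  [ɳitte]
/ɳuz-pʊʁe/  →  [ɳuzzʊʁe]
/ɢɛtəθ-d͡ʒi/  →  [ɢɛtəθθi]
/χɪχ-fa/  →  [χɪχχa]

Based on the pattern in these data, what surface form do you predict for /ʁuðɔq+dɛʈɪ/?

The data show progressive total assimilation (/g/ → [t] after /t/; /p/ → [z] after /z/; /d͡ʒ/ → [θ] after /θ/; /f/ → [χ] after /χ/): in every case the target segment becomes identical to its preceding neighbour, copying more than a single feature.
/d/ is the segment targeted by the rule; it sits immediately after /q/, so it assimilates completely and surfaces as [q].

[ʁuðɔqqɛʈɪ]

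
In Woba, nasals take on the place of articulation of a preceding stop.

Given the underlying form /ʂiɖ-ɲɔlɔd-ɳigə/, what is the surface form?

/ɲ/ is a voiced palatal nasal. The preceding trigger /ɖ/ is retroflex, so /ɲ/ must become retroflex as well.
The voiced retroflex nasal is [ɳ], so /ɲ/ → [ɳ].
The same rule applies at the second boundary: /ɳ/ → [n] next to /d/.

[ʂiɖɳɔlɔdnigə]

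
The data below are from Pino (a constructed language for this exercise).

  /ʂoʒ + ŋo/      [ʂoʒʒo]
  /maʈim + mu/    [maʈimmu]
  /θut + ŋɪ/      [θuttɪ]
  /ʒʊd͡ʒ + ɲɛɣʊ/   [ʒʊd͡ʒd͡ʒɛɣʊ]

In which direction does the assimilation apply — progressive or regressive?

The segment that alternates is /ŋ/, which surfaces as [ʒ] when adjacent to /ʒ/.
The output [ʒ] is identical to the trigger /ʒ/ — every feature (place, manner, voicing) has been copied — so this is total assimilation.
The other forms behave the same way: /ŋ/ → [t] after /t/; /ɲ/ → [d͡ʒ] after /d͡ʒ/ — in each case the output is a copy of the preceding consonant.
In [maʈimmu] the two consonants at the boundary are already identical (/m/ + /m/), so the rule applies vacuously and nothing changes.
Since the segment that changes follows the conditioning segment, the assimilation is progressive.

progressive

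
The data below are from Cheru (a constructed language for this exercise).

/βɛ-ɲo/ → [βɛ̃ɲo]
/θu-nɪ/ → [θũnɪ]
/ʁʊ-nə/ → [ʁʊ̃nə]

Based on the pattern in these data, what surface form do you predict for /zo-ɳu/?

The data show regressive nasality assimilation (vowel nasalisation): /ɛ/ → [ɛ̃] before /ɲ/; /u/ → [ũ] before /n/; /ʊ/ → [ʊ̃] before /n/ — a vowel is nasalised by an immediately following nasal consonant.
/o/ sits next to the nasal /ɳ/ and is therefore nasalised to [õ].

[zõɳu]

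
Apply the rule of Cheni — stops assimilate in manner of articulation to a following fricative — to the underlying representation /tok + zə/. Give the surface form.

[toxzə]

/k/ is a voiceless velar stop. The following trigger /z/ is a fricative, so /k/ must become a fricative as well.
A voiceless velar fricative is [x], so the surface segment is [x].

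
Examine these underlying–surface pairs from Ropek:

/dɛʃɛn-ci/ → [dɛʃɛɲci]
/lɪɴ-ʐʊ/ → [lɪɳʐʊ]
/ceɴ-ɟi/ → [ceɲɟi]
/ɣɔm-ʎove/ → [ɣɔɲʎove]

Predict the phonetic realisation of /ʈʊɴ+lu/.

The data show regressive place assimilation: /n/ → [ɲ] before /c/; /ɴ/ → [ɳ] before /ʐ/; /ɴ/ → [ɲ] before /ɟ/; /m/ → [ɲ] before /ʎ/. In each pair only place changes, matching the following consonant, while manner and voice stay constant.
/ɴ/ is a voiced uvular nasal. The following trigger /l/ is alveolar, so /ɴ/ must become alveolar as well.
A voiced alveolar nasal is [n], so the surface segment is [n].

[ʈʊnlu]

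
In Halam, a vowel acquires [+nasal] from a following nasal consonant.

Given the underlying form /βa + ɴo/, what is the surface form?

/a/ sits next to the nasal /ɴ/ and is therefore nasalised to [ã].

[βãɴo]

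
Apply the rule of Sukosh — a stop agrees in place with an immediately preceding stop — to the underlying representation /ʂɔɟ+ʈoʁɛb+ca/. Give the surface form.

[ʂɔɟcoʁɛbpa]

The rule targets /ʈ/ (voiceless retroflex stop), which sits after the trigger /ɟ/ (palatal).
The voiceless palatal stop is [c], so /ʈ/ → [c].
At the second juncture, /c/ likewise becomes [p] adjacent to /b/.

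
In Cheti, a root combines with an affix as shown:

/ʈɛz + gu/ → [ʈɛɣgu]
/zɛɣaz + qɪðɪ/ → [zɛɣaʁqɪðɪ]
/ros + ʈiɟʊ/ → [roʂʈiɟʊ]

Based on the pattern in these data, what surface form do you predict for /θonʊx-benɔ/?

The data show regressive place assimilation: /z/ → [ɣ] before /g/; /z/ → [ʁ] before /q/; /s/ → [ʂ] before /ʈ/. In each pair only place changes, matching the following consonant, while manner and voice stay constant.
The rule targets /x/ (voiceless velar fricative), which sits before the trigger /b/ (bilabial).
A voiceless bilabial fricative is [ɸ], so the surface segment is [ɸ].

[θonʊɸbenɔ]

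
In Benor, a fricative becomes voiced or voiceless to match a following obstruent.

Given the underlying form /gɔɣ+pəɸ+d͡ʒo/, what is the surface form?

/ɣ/ is a voiced velar fricative. The following trigger /p/ is voiceless, so /ɣ/ must become voiceless as well.
Changing only its voicing to voiceless gives [x] — the voiceless velar fricative.
At the second juncture, /ɸ/ likewise becomes [β] adjacent to /d͡ʒ/.

[gɔxpəβd͡ʒo]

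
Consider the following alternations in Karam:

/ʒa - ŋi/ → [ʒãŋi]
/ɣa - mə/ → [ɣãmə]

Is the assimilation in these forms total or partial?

partial assimilation

The vowel /a/ surfaces as nasalised [ã] next to the following nasal /ŋ/ — it has acquired the [+nasal] feature of its neighbour.
The other form shows the same pattern: /a/ → [ã] before /m/ — each time a vowel is nasalised next to a following nasal.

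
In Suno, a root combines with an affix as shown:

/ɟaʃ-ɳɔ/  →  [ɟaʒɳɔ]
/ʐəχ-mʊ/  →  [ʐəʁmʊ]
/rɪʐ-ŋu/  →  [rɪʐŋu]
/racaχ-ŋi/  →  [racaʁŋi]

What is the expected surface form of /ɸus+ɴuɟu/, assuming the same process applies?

[ɸuzɴuɟu]

The data show regressive voicing assimilation: /ʃ/ → [ʒ] before /ɳ/; /χ/ → [ʁ] before /m/; /χ/ → [ʁ] before /ŋ/. In each pair only voicing changes, matching the following consonant, while place and manner stay constant.
No alternation appears in [rɪʐŋu]: there the adjacent consonants already agree in voicing (/ʐ/ and /ŋ/ are both voiced), so this form is consistent with the same rule.
/s/ is a voiceless alveolar fricative. The following trigger /ɴ/ is voiced, so /s/ must become voiced as well.
The voiced alveolar fricative is [z], so /s/ → [z].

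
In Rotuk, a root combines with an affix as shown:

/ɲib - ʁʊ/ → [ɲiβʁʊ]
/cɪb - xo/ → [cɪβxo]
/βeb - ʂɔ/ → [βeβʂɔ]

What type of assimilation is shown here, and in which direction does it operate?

regressive manner assimilation

The segment that alternates is /b/, which surfaces as [β] when adjacent to /ʁ/.
/b/ is a stop while /ʁ/ is a fricative; the output [β] is a fricative, matching the trigger — so the feature that spreads is manner.
Place and voice are unchanged, so the assimilation is partial, not total.
The same holds elsewhere in the data: /b/ → [β] before /x/ (stop → fricative, matching a fricative); /b/ → [β] before /ʂ/ (stop → fricative, matching a fricative) — only manner changes, and always toward the following segment.
The trigger is the following segment, so the direction is regressive (anticipatory).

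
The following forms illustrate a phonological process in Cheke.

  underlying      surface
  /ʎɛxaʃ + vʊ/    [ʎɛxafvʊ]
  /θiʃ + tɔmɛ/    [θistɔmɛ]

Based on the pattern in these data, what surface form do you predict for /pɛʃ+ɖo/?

The data show regressive place assimilation: /ʃ/ → [f] before /v/; /ʃ/ → [s] before /t/. In each pair only place changes, matching the following consonant, while manner and voice stay constant.
The rule targets /ʃ/ (voiceless postalveolar fricative), which sits before the trigger /ɖ/ (retroflex).
Changing only its place to retroflex gives [ʂ] — the voiceless retroflex fricative.

[pɛʂɖo]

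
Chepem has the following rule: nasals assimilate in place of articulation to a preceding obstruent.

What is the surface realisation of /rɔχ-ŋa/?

The rule targets /ŋ/ (voiced velar nasal), which sits after the trigger /χ/ (uvular).
Changing only its place to uvular gives [ɴ] — the voiced uvular nasal.

[rɔχɴa]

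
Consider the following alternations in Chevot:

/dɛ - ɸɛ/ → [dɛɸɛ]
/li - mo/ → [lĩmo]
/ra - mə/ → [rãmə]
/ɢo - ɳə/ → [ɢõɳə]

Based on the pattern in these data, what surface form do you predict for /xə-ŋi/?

[xə̃ŋi]

The data show regressive nasality assimilation (vowel nasalisation): /i/ → [ĩ] before /m/; /a/ → [ã] before /m/; /o/ → [õ] before /ɳ/ — a vowel is nasalised by an immediately following nasal consonant.
No change occurs in [dɛɸɛ] because the vowel at the boundary is adjacent to an oral consonant, not a nasal (/ɛ/ next to /ɸ/).
The vowel /ə/ is adjacent to the following nasal /ŋ/, so it acquires [+nasal] and surfaces as [ə̃].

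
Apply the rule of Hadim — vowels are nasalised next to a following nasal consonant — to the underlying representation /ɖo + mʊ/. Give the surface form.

[ɖõmʊ]

The vowel /o/ is adjacent to the following nasal /m/, so it acquires [+nasal] and surfaces as [õ].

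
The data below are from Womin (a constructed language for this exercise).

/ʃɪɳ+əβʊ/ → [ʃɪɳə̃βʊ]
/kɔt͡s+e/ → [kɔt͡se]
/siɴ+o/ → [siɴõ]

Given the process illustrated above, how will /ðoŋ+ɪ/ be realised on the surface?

The data show progressive nasality assimilation (vowel nasalisation): /ə/ → [ə̃] after /ɳ/; /o/ → [õ] after /ɴ/ — a vowel is nasalised by an immediately preceding nasal consonant.
No change occurs in [kɔt͡se] because the vowel at the boundary is adjacent to an oral consonant, not a nasal (/e/ next to /t͡s/).
/ɪ/ sits next to the nasal /ŋ/ and is therefore nasalised to [ɪ̃].

[ðoŋɪ̃]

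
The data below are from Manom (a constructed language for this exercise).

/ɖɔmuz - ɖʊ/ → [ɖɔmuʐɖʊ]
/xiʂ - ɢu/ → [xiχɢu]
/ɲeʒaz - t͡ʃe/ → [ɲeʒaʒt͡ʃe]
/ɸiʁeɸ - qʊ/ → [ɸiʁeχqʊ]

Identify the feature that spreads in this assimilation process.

Comparing underlying and surface forms, /z/ → [ʐ] is the alternation; the neighbouring /ɖ/ is constant.
/z/ is alveolar while /ɖ/ is retroflex; the output [ʐ] is retroflex, matching the trigger — so the feature that spreads is place.
Checking the remaining alternations: /ʂ/ → [χ] before /ɢ/ (retroflex → uvular, matching uvular); /z/ → [ʒ] before /t͡ʃ/ (alveolar → postalveolar, matching postalveolar); /ɸ/ → [χ] before /q/ (bilabial → uvular, matching uvular) — only place changes, and always toward the following segment.

place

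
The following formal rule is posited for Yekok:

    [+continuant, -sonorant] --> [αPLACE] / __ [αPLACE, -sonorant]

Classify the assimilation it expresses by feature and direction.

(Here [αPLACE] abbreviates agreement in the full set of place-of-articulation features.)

The shared variable α links the value of the place features (abbreviated [PLACE]) on the target to the same value on the neighbouring segment, so place is the feature that assimilates.
The conditioning segment sits to the right of the focus bar, meaning the trigger follows the segment that changes — regressive assimilation.

regressive place assimilation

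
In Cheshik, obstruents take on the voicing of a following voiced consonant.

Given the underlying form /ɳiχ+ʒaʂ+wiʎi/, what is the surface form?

The rule targets /χ/ (voiceless uvular fricative), which sits before the trigger /ʒ/ (voiced).
The voiced uvular fricative is [ʁ], so /χ/ → [ʁ].
At the second juncture, /ʂ/ likewise becomes [ʐ] adjacent to /w/.

[ɳiʁʒaʐwiʎi]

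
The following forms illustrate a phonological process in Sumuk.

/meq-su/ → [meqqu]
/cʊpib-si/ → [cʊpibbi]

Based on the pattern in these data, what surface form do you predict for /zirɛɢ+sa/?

[zirɛɢɢa]

The data show progressive total assimilation (/s/ → [q] after /q/; /s/ → [b] after /b/): in every case the target segment becomes identical to its preceding neighbour, copying more than a single feature.
/s/ is the segment targeted by the rule; it sits immediately after /ɢ/, so it assimilates completely and surfaces as [ɢ].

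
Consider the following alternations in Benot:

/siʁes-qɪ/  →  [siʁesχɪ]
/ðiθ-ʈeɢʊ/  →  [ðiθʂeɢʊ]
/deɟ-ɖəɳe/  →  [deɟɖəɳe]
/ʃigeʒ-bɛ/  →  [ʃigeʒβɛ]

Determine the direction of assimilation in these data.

progressive

Underlying /q/ is realised as [χ] next to /s/; /s/ itself does not change.
/q/ is a stop while /s/ is a fricative; the output [χ] is a fricative, matching the trigger — so the feature that spreads is manner.
The other alternating forms pattern the same way: /ʈ/ → [ʂ] after /θ/ (stop → fricative, matching a fricative); /b/ → [β] after /ʒ/ (stop → fricative, matching a fricative) — only manner changes, and always toward the preceding segment.
Nothing changes in [deɟɖəɳe]: there the adjacent consonants already agree in manner (/ɖ/ and /ɟ/ are both stops), so this form is consistent with the same rule.
The trigger is the preceding segment, so the direction is progressive (perseverative).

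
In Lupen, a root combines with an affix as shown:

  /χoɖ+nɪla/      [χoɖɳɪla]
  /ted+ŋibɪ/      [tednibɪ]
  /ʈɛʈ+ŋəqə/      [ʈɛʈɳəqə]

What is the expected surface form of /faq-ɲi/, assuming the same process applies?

[faqɴi]

The data show progressive place assimilation: /n/ → [ɳ] after /ɖ/; /ŋ/ → [n] after /d/; /ŋ/ → [ɳ] after /ʈ/. In each pair only place changes, matching the preceding consonant, while manner and voice stay constant.
/ɲ/ is a voiced palatal nasal. The preceding trigger /q/ is uvular, so /ɲ/ must become uvular as well.
A voiced uvular nasal is [ɴ], so the surface segment is [ɴ].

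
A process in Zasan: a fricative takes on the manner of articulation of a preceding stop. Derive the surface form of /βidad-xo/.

[βidadko]

/x/ is a voiceless velar fricative. The preceding trigger /d/ is a stop, so /x/ must become a stop as well.
The voiceless velar stop is [k], so /x/ → [k].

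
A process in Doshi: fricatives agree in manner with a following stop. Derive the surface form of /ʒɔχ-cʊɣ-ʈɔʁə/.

[ʒɔqcʊgʈɔʁə]

/χ/ is a voiceless uvular fricative. The following trigger /c/ is a stop, so /χ/ must become a stop as well.
The voiceless uvular stop is [q], so /χ/ → [q].
At the second juncture, /ɣ/ likewise becomes [g] adjacent to /ʈ/.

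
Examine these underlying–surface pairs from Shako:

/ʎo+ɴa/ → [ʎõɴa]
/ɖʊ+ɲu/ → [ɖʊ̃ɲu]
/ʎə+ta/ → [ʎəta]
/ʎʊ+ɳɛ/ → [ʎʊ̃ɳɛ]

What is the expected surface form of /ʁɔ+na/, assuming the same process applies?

The data show regressive nasality assimilation (vowel nasalisation): /o/ → [õ] before /ɴ/; /ʊ/ → [ʊ̃] before /ɲ/; /ʊ/ → [ʊ̃] before /ɳ/ — a vowel is nasalised by an immediately following nasal consonant.
No change occurs in [ʎəta] because the vowel at the boundary is adjacent to an oral consonant, not a nasal (/ə/ next to /t/).
/ɔ/ sits next to the nasal /n/ and is therefore nasalised to [ɔ̃].

[ʁɔ̃na]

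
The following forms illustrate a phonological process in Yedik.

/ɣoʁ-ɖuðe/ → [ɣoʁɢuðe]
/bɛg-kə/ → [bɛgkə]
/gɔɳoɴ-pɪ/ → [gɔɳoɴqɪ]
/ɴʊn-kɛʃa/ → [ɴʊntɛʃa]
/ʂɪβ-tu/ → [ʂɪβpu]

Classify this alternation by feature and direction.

progressive place assimilation

Underlying /ɖ/ is realised as [ɢ] next to /ʁ/; /ʁ/ itself does not change.
/ɖ/ is retroflex while /ʁ/ is uvular; the output [ɢ] is uvular, matching the trigger — so the feature that spreads is place.
Manner and voice are unchanged, so the assimilation is partial, not total.
The other alternating forms pattern the same way: /p/ → [q] after /ɴ/ (bilabial → uvular, matching uvular); /k/ → [t] after /n/ (velar → alveolar, matching alveolar); /t/ → [p] after /β/ (alveolar → bilabial, matching bilabial) — only place changes, and always toward the preceding segment.
No alternation appears in [bɛgkə]: there the adjacent consonants already agree in place (/k/ and /g/ are both velar), so this form is consistent with the same rule.
The trigger is the preceding segment, so the direction is progressive (perseverative).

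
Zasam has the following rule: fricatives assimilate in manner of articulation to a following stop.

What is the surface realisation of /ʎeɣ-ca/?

[ʎegca]

The rule targets /ɣ/ (voiced velar fricative), which sits before the trigger /c/ (stop).
Changing only its manner to stop gives [g] — the voiced velar stop.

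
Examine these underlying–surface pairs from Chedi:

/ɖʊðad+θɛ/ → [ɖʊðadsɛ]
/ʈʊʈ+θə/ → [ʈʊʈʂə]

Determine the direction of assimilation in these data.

Comparing underlying and surface forms, /θ/ → [s] is the alternation; the neighbouring /d/ is constant.
/θ/ is dental while /d/ is alveolar; the output [s] is alveolar, matching the trigger — so the feature that spreads is place.
The other alternating form patterns the same way: /θ/ → [ʂ] after /ʈ/ (dental → retroflex, matching retroflex) — only place changes, and always toward the preceding segment.
The trigger is the preceding segment, so the direction is progressive (perseverative).

progressive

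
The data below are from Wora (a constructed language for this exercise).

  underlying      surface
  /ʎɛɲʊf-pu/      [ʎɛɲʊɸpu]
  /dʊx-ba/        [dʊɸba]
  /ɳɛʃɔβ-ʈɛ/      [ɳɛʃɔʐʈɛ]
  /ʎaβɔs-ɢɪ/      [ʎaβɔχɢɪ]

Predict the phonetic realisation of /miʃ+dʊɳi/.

The data show regressive place assimilation: /f/ → [ɸ] before /p/; /x/ → [ɸ] before /b/; /β/ → [ʐ] before /ʈ/; /s/ → [χ] before /ɢ/. In each pair only place changes, matching the following consonant, while manner and voice stay constant.
The rule targets /ʃ/ (voiceless postalveolar fricative), which sits before the trigger /d/ (alveolar).
A voiceless alveolar fricative is [s], so the surface segment is [s].

[misdʊɳi]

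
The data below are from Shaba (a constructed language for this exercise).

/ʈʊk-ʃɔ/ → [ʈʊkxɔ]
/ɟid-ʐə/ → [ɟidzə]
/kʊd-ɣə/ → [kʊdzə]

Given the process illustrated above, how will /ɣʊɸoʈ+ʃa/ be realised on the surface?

The data show progressive place assimilation: /ʃ/ → [x] after /k/; /ʐ/ → [z] after /d/; /ɣ/ → [z] after /d/. In each pair only place changes, matching the preceding consonant, while manner and voice stay constant.
/ʃ/ is a voiceless postalveolar fricative. The preceding trigger /ʈ/ is retroflex, so /ʃ/ must become retroflex as well.
A voiceless retroflex fricative is [ʂ], so the surface segment is [ʂ].

[ɣʊɸoʈʂa]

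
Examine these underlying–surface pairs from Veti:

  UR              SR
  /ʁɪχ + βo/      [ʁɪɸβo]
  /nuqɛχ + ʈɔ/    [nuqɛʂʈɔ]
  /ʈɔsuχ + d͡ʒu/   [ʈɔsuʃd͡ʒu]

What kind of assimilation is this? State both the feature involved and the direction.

regressive place assimilation

Comparing underlying and surface forms, /χ/ → [ɸ] is the alternation; the neighbouring /β/ is constant.
The change uvular → bilabial matches the place of the following /β/, identifying this as place assimilation.
Manner and voice are unchanged, so the assimilation is partial, not total.
Checking the remaining alternations: /χ/ → [ʂ] before /ʈ/ (uvular → retroflex, matching retroflex); /χ/ → [ʃ] before /d͡ʒ/ (uvular → postalveolar, matching postalveolar) — only place changes, and always toward the following segment.
Since the segment that changes precedes the conditioning segment, the assimilation is regressive.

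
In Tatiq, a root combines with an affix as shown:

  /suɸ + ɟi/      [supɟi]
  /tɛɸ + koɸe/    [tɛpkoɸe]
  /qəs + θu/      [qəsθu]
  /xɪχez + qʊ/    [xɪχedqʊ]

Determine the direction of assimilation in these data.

regressive

The segment that alternates is /ɸ/, which surfaces as [p] when adjacent to /ɟ/.
/ɸ/ is a fricative while /ɟ/ is a stop; the output [p] is a stop, matching the trigger — so the feature that spreads is manner.
The other alternating forms pattern the same way: /ɸ/ → [p] before /k/ (fricative → stop, matching a stop); /z/ → [d] before /q/ (fricative → stop, matching a stop) — only manner changes, and always toward the following segment.
Nothing changes in [qəsθu]: there the adjacent consonants already agree in manner (/s/ and /θ/ are both fricatives), so this form is consistent with the same rule.
The trigger is the following segment, so the direction is regressive (anticipatory).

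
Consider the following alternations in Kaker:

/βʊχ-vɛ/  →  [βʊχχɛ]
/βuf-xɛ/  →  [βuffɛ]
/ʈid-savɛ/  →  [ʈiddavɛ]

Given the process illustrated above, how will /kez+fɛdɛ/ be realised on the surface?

[kezzɛdɛ]

The data show progressive total assimilation (/v/ → [χ] after /χ/; /x/ → [f] after /f/; /s/ → [d] after /d/): in every case the target segment becomes identical to its preceding neighbour, copying more than a single feature.
/f/ is the segment targeted by the rule; it sits immediately after /z/, so it assimilates completely and surfaces as [z].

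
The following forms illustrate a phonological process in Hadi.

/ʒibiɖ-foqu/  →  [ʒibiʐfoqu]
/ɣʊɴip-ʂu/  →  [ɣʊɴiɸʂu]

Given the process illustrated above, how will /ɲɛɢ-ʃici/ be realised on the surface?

[ɲɛʁʃici]

The data show regressive manner assimilation: /ɖ/ → [ʐ] before /f/; /p/ → [ɸ] before /ʂ/. In each pair only manner changes, matching the following consonant, while place and voice stay constant.
The rule targets /ɢ/ (voiced uvular stop), which sits before the trigger /ʃ/ (fricative).
A voiced uvular fricative is [ʁ], so the surface segment is [ʁ].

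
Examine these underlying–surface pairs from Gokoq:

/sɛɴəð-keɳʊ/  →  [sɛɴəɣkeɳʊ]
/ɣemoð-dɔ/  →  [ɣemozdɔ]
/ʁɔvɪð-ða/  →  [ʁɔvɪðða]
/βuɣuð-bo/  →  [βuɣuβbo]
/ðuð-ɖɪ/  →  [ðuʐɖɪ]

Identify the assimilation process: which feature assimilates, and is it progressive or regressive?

regressive place assimilation

Underlying /ð/ is realised as [ɣ] next to /k/; /k/ itself does not change.
The change dental → velar matches the place of the following /k/, identifying this as place assimilation.
Manner and voice are unchanged, so the assimilation is partial, not total.
The same holds elsewhere in the data: /ð/ → [z] before /d/ (dental → alveolar, matching alveolar); /ð/ → [β] before /b/ (dental → bilabial, matching bilabial); /ð/ → [ʐ] before /ɖ/ (dental → retroflex, matching retroflex) — only place changes, and always toward the following segment.
Nothing changes in [ʁɔvɪðða]: there the adjacent consonants already agree in place (/ð/ and /ð/ are both dental), so this form is consistent with the same rule.
Since the segment that changes precedes the conditioning segment, the assimilation is regressive.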